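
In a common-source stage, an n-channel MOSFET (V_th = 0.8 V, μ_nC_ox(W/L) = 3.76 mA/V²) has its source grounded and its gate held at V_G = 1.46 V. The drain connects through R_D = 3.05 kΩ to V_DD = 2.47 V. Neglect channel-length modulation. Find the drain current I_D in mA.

I_D = 0.682 mA

V_GS = V_G = 1.46 V, so V_ov = 1.46 − 0.8 = 0.66 V.
Assume saturation: I_D = ½ k_n V_ov² = 0.5 × 3.76 × 0.66² = 0.819 mA, giving V_DS = V_DD − I_D R_D = 2.47 − 0.819 × 3.05 = -0.0277 V.
But -0.0277 V < V_ov = 0.66 V, so the device is actually in triode.
In triode I_D = k_n[V_ov V_DS − ½ V_DS²] and I_D = (V_DD − V_DS)/R_D. Equating: 5.73 V_DS² − 8.569 V_DS + 2.47 = 0, giving V_DS = 0.39 V (the root below V_ov).
I_D = (2.47 − 0.39) / 3.05 = 0.682 mA.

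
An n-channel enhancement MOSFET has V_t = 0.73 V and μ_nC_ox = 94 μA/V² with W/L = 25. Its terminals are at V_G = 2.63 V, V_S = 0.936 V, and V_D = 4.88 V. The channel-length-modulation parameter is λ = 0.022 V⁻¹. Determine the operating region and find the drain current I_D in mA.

Saturation; I_D = 1.19 mA

V_GS = V_G − V_S = 2.63 − 0.936 = 1.69 V; V_DS = V_D − V_S = 4.88 − 0.936 = 3.94 V.
k_n = μ_nC_ox · (W/L) = 2.35 mA/V².
V_ov = V_GS − V_t = 1.69 − 0.73 = 0.964 V.
Since V_DS = 3.94 V ≥ V_ov = 0.964 V, the device is in saturation.
I_D = ½ k_n V_ov² (1 + λ V_DS) = 0.5 × 2.35 × 0.964² × (1 + 0.022 × 3.94) = 1.19 mA.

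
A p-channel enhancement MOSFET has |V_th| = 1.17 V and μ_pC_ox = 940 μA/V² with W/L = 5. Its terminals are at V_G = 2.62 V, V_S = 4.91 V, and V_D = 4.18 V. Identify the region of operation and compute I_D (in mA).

Triode; I_D = 2.59 mA

V_SG = V_S − V_G = 4.91 − 2.62 = 2.29 V; V_SD = V_S − V_D = 4.91 − 4.18 = 0.73 V.
k_p = μ_pC_ox · (W/L) = 4.7 mA/V².
V_ov = V_SG − |V_th| = 2.29 − 1.17 = 1.12 V.
Since V_SD = 0.73 V < V_ov = 1.12 V, the device is in the triode region.
I_D = k_p [V_ov · V_SD − ½ V_SD²] = 4.7 × [1.12 × 0.73 − 0.5 × 0.73²] = 2.59 mA.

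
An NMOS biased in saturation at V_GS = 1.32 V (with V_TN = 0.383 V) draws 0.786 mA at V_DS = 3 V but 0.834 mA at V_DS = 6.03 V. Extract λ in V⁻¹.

λ = 0.0215 V⁻¹

With V_GS fixed, I_D ∝ (1 + λ V_DS) in saturation, so I_D2/I_D1 = (1 + λ V_DS2)/(1 + λ V_DS1).
0.834/0.786 = 1.061 = (1 + 6.03 λ)/(1 + 3 λ).
Solving: λ (I_D1 V_DS2 − I_D2 V_DS1) = I_D2 − I_D1, so λ = (0.834 − 0.786) / (0.786 × 6.03 − 0.834 × 3) = 0.048 / 2.24 = 0.0215 V⁻¹.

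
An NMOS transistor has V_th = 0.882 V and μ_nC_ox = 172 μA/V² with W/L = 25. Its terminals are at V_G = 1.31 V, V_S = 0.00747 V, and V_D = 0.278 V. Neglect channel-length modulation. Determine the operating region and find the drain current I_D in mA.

V_GS = V_G − V_S = 1.31 − 0.00747 = 1.3 V; V_DS = V_D − V_S = 0.278 − 0.00747 = 0.271 V.
k_n = μ_nC_ox · (W/L) = 4.3 mA/V².
V_ov = V_GS − V_th = 1.3 − 0.882 = 0.421 V.
Since V_DS = 0.271 V < V_ov = 0.421 V, the device is in the triode region.
I_D = k_n [V_ov · V_DS − ½ V_DS²] = 4.3 × [0.421 × 0.271 − 0.5 × 0.271²] = 0.332 mA.

Triode; I_D = 0.332 mA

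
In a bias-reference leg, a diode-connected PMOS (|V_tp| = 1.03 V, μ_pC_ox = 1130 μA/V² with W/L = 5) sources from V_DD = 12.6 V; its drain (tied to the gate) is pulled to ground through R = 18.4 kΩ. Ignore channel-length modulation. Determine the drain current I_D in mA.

I_D = 0.604 mA

With gate tied to drain, V_SG = V_SD ≥ V_SG − |V_tp|, so the device is in saturation.
k_p = μ_pC_ox · (W/L) = 5.65 mA/V².
KCL at the drain: ½ k_p (V_SG − |V_tp|)² = (V_DD − V_SG)/R.
Let x = V_SG − 1.03. Then 52 x² + x − 11.57 = 0, giving x = 0.462 V (positive root), so V_SG = 1.49 V.
I_D = (V_DD − V_SG)/R = (12.6 − 1.49) / 18.4 = 0.604 mA.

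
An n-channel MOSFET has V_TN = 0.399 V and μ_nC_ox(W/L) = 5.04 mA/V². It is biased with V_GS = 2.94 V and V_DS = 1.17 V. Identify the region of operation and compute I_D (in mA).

V_ov = V_GS − V_TN = 2.94 − 0.399 = 2.54 V.
Since V_DS = 1.17 V < V_ov = 2.54 V, the device is in the triode region.
I_D = k_n [V_ov · V_DS − ½ V_DS²] = 5.04 × [2.54 × 1.17 − 0.5 × 1.17²] = 11.5 mA.

Triode; I_D = 11.5 mA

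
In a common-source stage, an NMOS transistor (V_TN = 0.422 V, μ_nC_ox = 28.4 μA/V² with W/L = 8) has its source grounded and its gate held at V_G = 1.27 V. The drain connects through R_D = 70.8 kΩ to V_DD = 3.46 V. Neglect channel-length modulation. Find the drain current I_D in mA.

V_GS = V_G = 1.27 V, so V_ov = 1.27 − 0.422 = 0.848 V.
k_n = μ_nC_ox · (W/L) = 0.2272 mA/V².
Assume saturation: I_D = ½ k_n V_ov² = 0.5 × 0.2272 × 0.848² = 0.0817 mA, giving V_DS = V_DD − I_D R_D = 3.46 − 0.0817 × 70.8 = -2.32 V.
But -2.32 V < V_ov = 0.848 V, so the device is actually in triode.
In triode I_D = k_n[V_ov V_DS − ½ V_DS²] and I_D = (V_DD − V_DS)/R_D. Equating: 8.04 V_DS² − 14.64 V_DS + 3.46 = 0, giving V_DS = 0.279 V (the root below V_ov).
I_D = (3.46 − 0.279) / 70.8 = 0.0449 mA.

I_D = 0.0449 mA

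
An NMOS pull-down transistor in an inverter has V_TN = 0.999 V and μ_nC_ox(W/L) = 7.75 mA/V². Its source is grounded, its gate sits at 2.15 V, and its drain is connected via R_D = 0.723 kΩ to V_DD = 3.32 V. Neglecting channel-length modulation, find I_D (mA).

V_GS = V_G = 2.15 V, so V_ov = 2.15 − 0.999 = 1.15 V.
Assume saturation: I_D = ½ k_n V_ov² = 0.5 × 7.75 × 1.15² = 5.13 mA, giving V_DS = V_DD − I_D R_D = 3.32 − 5.13 × 0.723 = -0.392 V.
But -0.392 V < V_ov = 1.15 V, so the device is actually in triode.
In triode I_D = k_n[V_ov V_DS − ½ V_DS²] and I_D = (V_DD − V_DS)/R_D. Equating: 2.8 V_DS² − 7.449 V_DS + 3.32 = 0, giving V_DS = 0.566 V (the root below V_ov).
I_D = (3.32 − 0.566) / 0.723 = 3.81 mA.

I_D = 3.81 mA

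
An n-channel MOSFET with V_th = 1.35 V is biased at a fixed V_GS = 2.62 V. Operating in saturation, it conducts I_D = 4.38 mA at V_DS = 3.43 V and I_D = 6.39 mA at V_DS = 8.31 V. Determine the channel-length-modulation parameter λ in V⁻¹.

With V_GS fixed, I_D ∝ (1 + λ V_DS) in saturation, so I_D2/I_D1 = (1 + λ V_DS2)/(1 + λ V_DS1).
6.39/4.38 = 1.459 = (1 + 8.31 λ)/(1 + 3.43 λ).
Solving: λ (I_D1 V_DS2 − I_D2 V_DS1) = I_D2 − I_D1, so λ = (6.39 − 4.38) / (4.38 × 8.31 − 6.39 × 3.43) = 2.01 / 14.5 = 0.139 V⁻¹.

λ = 0.139 V⁻¹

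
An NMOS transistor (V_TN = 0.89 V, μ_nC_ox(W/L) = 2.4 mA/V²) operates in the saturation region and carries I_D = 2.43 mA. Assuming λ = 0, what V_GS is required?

V_GS = 2.31 V

In saturation I_D = ½ k_n (V_GS − V_TN)², so V_GS − V_TN = √(2 I_D / k_n) = √(2 × 2.43 / 2.4) = 1.42 V.
V_GS = 0.89 + 1.42 = 2.31 V.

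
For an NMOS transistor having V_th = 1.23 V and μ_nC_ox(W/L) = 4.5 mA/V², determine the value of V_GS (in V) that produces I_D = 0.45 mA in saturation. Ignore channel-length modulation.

V_GS = 1.68 V

In saturation I_D = ½ k_n (V_GS − V_th)², so V_GS − V_th = √(2 I_D / k_n) = √(2 × 0.45 / 4.5) = 0.447 V.
V_GS = 1.23 + 0.447 = 1.68 V.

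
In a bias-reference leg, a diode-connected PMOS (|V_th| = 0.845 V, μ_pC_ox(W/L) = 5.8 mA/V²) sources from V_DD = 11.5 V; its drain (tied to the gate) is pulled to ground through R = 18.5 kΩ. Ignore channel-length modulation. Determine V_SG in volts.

V_SG = 1.28 V

With gate tied to drain, V_SG = V_SD ≥ V_SG − |V_th|, so the device is in saturation.
KCL at the drain: ½ k_p (V_SG − |V_th|)² = (V_DD − V_SG)/R.
Let x = V_SG − 0.845. Then 53.6 x² + x − 10.65 = 0, giving x = 0.436 V (positive root), so V_SG = 1.28 V.
I_D = (V_DD − V_SG)/R = (11.5 − 1.28) / 18.5 = 0.552 mA.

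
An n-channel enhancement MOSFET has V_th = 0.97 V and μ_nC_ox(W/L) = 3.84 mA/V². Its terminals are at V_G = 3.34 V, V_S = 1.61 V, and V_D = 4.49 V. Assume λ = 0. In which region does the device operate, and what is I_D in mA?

V_GS = V_G − V_S = 3.34 − 1.61 = 1.73 V; V_DS = V_D − V_S = 4.49 − 1.61 = 2.88 V.
V_ov = V_GS − V_th = 1.73 − 0.97 = 0.76 V.
Since V_DS = 2.88 V ≥ V_ov = 0.76 V, the device is in saturation.
I_D = ½ k_n V_ov² = 0.5 × 3.84 × 0.76² = 1.11 mA.

Saturation; I_D = 1.11 mA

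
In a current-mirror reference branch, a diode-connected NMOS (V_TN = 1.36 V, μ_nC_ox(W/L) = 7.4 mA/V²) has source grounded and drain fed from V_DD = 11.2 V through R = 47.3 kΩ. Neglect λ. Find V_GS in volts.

V_GS = 1.59 V

With gate tied to drain, V_GS = V_DS ≥ V_GS − V_TN, so the device is in saturation.
KCL at the drain: ½ k_n (V_GS − V_TN)² = (V_DD − V_GS)/R.
Let x = V_GS − 1.36. Then 175 x² + x − 9.84 = 0, giving x = 0.234 V (positive root), so V_GS = 1.59 V.
I_D = (V_DD − V_GS)/R = (11.2 − 1.59) / 47.3 = 0.203 mA.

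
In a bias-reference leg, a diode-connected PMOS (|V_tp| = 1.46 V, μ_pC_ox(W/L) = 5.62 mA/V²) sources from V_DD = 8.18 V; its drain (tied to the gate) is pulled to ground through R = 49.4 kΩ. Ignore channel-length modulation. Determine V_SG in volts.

With gate tied to drain, V_SG = V_SD ≥ V_SG − |V_tp|, so the device is in saturation.
KCL at the drain: ½ k_p (V_SG − |V_tp|)² = (V_DD − V_SG)/R.
Let x = V_SG − 1.46. Then 139 x² + x − 6.72 = 0, giving x = 0.216 V (positive root), so V_SG = 1.68 V.
I_D = (V_DD − V_SG)/R = (8.18 − 1.68) / 49.4 = 0.132 mA.

V_SG = 1.68 V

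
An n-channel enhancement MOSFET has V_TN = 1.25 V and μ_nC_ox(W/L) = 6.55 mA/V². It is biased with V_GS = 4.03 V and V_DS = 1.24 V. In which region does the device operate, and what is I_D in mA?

V_ov = V_GS − V_TN = 4.03 − 1.25 = 2.78 V.
Since V_DS = 1.24 V < V_ov = 2.78 V, the device is in the triode region.
I_D = k_n [V_ov · V_DS − ½ V_DS²] = 6.55 × [2.78 × 1.24 − 0.5 × 1.24²] = 17.5 mA.

Triode; I_D = 17.5 mA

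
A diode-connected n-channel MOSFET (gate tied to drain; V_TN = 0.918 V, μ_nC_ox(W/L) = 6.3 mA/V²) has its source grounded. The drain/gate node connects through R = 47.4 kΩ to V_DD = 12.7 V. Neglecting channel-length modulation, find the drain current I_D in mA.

I_D = 0.243 mA

With gate tied to drain, V_GS = V_DS ≥ V_GS − V_TN, so the device is in saturation.
KCL at the drain: ½ k_n (V_GS − V_TN)² = (V_DD − V_GS)/R.
Let x = V_GS − 0.918. Then 149 x² + x − 11.78 = 0, giving x = 0.278 V (positive root), so V_GS = 1.2 V.
I_D = (V_DD − V_GS)/R = (12.7 − 1.2) / 47.4 = 0.243 mA.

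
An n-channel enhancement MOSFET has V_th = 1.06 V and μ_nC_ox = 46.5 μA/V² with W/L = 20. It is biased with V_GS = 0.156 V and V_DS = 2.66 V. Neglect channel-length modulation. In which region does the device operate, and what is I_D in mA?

V_GS = 0.156 V < V_th = 1.06 V, so the transistor is in cutoff.

Cutoff; I_D = 0 mA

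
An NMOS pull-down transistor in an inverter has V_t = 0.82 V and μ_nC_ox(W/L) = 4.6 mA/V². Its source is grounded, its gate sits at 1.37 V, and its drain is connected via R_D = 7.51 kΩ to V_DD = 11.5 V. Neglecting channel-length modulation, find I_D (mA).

I_D = 0.696 mA

V_GS = V_G = 1.37 V, so V_ov = 1.37 − 0.82 = 0.55 V.
Assume saturation: I_D = ½ k_n V_ov² = 0.5 × 4.6 × 0.55² = 0.696 mA, giving V_DS = V_DD − I_D R_D = 11.5 − 0.696 × 7.51 = 6.27 V.
V_DS = 6.27 V ≥ V_ov = 0.55 V, confirming saturation.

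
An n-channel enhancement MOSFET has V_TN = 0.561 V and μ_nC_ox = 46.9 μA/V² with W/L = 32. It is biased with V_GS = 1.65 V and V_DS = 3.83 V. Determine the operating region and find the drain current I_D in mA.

k_n = μ_nC_ox · (W/L) = 1.501 mA/V².
V_ov = V_GS − V_TN = 1.65 − 0.561 = 1.09 V.
Since V_DS = 3.83 V ≥ V_ov = 1.09 V, the device is in saturation.
I_D = ½ k_n V_ov² = 0.5 × 1.501 × 1.09² = 0.89 mA.

Saturation; I_D = 0.890 mA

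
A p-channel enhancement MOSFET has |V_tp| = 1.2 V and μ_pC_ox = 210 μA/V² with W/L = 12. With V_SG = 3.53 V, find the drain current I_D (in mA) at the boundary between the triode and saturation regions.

At the boundary V_SD = V_ov = V_SG − |V_tp| = 3.53 − 1.2 = 2.33 V.
k_p = μ_pC_ox · (W/L) = 2.52 mA/V².
I_D = ½ k_p V_ov² = 0.5 × 2.52 × 2.33² = 6.84 mA.

I_D = 6.84 mA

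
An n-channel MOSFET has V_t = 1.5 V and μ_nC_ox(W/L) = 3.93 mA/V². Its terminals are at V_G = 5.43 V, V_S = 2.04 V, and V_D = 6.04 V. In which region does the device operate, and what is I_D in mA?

V_GS = V_G − V_S = 5.43 − 2.04 = 3.39 V; V_DS = V_D − V_S = 6.04 − 2.04 = 4 V.
V_ov = V_GS − V_t = 3.39 − 1.5 = 1.89 V.
Since V_DS = 4 V ≥ V_ov = 1.89 V, the device is in saturation.
I_D = ½ k_n V_ov² = 0.5 × 3.93 × 1.89² = 7.02 mA.

Saturation; I_D = 7.02 mA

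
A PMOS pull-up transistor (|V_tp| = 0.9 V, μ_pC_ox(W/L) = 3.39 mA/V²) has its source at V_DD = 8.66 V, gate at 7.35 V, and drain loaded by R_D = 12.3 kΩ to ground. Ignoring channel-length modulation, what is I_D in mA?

V_SG = V_DD − V_G = 8.66 − 7.35 = 1.31 V, so V_ov = 1.31 − 0.9 = 0.41 V.
Assume saturation: I_D = ½ k_p V_ov² = 0.5 × 3.39 × 0.41² = 0.285 mA, giving V_SD = V_DD − I_D R_D = 8.66 − 0.285 × 12.3 = 5.16 V.
V_SD = 5.16 V ≥ V_ov = 0.41 V, confirming saturation.

I_D = 0.285 mA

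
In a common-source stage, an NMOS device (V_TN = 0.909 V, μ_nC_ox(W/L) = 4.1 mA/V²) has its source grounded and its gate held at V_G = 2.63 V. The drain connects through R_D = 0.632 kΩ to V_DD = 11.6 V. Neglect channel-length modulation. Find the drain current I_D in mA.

I_D = 6.07 mA

V_GS = V_G = 2.63 V, so V_ov = 2.63 − 0.909 = 1.72 V.
Assume saturation: I_D = ½ k_n V_ov² = 0.5 × 4.1 × 1.72² = 6.07 mA, giving V_DS = V_DD − I_D R_D = 11.6 − 6.07 × 0.632 = 7.76 V.
V_DS = 7.76 V ≥ V_ov = 1.72 V, confirming saturation.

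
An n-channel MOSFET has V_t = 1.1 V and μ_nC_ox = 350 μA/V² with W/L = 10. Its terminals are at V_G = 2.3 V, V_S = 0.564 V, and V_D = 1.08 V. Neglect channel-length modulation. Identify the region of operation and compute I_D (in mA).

V_GS = V_G − V_S = 2.3 − 0.564 = 1.74 V; V_DS = V_D − V_S = 1.08 − 0.564 = 0.516 V.
k_n = μ_nC_ox · (W/L) = 3.5 mA/V².
V_ov = V_GS − V_t = 1.74 − 1.1 = 0.636 V.
Since V_DS = 0.516 V < V_ov = 0.636 V, the device is in the triode region.
I_D = k_n [V_ov · V_DS − ½ V_DS²] = 3.5 × [0.636 × 0.516 − 0.5 × 0.516²] = 0.683 mA.

Triode; I_D = 0.683 mA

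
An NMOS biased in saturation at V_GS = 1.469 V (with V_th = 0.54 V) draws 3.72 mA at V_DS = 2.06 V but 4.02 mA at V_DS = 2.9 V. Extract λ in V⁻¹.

λ = 0.120 V⁻¹

With V_GS fixed, I_D ∝ (1 + λ V_DS) in saturation, so I_D2/I_D1 = (1 + λ V_DS2)/(1 + λ V_DS1).
4.02/3.72 = 1.081 = (1 + 2.9 λ)/(1 + 2.06 λ).
Solving: λ (I_D1 V_DS2 − I_D2 V_DS1) = I_D2 − I_D1, so λ = (4.02 − 3.72) / (3.72 × 2.9 − 4.02 × 2.06) = 0.3 / 2.51 = 0.12 V⁻¹.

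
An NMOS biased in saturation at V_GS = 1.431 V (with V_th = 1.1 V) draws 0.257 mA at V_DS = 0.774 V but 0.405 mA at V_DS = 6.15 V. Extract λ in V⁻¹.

With V_GS fixed, I_D ∝ (1 + λ V_DS) in saturation, so I_D2/I_D1 = (1 + λ V_DS2)/(1 + λ V_DS1).
0.405/0.257 = 1.576 = (1 + 6.15 λ)/(1 + 0.774 λ).
Solving: λ (I_D1 V_DS2 − I_D2 V_DS1) = I_D2 − I_D1, so λ = (0.405 − 0.257) / (0.257 × 6.15 − 0.405 × 0.774) = 0.148 / 1.27 = 0.117 V⁻¹.

λ = 0.117 V⁻¹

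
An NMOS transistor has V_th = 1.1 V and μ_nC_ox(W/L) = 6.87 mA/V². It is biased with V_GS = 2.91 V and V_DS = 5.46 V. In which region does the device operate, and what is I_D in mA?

V_ov = V_GS − V_th = 2.91 − 1.1 = 1.81 V.
Since V_DS = 5.46 V ≥ V_ov = 1.81 V, the device is in saturation.
I_D = ½ k_n V_ov² = 0.5 × 6.87 × 1.81² = 11.3 mA.

Saturation; I_D = 11.3 mA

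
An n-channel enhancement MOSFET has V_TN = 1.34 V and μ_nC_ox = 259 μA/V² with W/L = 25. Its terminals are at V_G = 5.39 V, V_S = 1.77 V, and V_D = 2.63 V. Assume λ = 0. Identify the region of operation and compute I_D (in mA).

Triode; I_D = 10.3 mA

V_GS = V_G − V_S = 5.39 − 1.77 = 3.62 V; V_DS = V_D − V_S = 2.63 − 1.77 = 0.86 V.
k_n = μ_nC_ox · (W/L) = 6.475 mA/V².
V_ov = V_GS − V_TN = 3.62 − 1.34 = 2.28 V.
Since V_DS = 0.86 V < V_ov = 2.28 V, the device is in the triode region.
I_D = k_n [V_ov · V_DS − ½ V_DS²] = 6.475 × [2.28 × 0.86 − 0.5 × 0.86²] = 10.3 mA.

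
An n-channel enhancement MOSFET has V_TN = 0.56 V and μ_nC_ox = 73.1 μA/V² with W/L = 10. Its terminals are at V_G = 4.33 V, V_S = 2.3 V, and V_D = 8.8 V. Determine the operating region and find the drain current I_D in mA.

V_GS = V_G − V_S = 4.33 − 2.3 = 2.03 V; V_DS = V_D − V_S = 8.8 − 2.3 = 6.5 V.
k_n = μ_nC_ox · (W/L) = 0.731 mA/V².
V_ov = V_GS − V_TN = 2.03 − 0.56 = 1.47 V.
Since V_DS = 6.5 V ≥ V_ov = 1.47 V, the device is in saturation.
I_D = ½ k_n V_ov² = 0.5 × 0.731 × 1.47² = 0.79 mA.

Saturation; I_D = 0.790 mA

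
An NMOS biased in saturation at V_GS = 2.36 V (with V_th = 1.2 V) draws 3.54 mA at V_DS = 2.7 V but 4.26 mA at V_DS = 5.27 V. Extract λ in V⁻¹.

λ = 0.101 V⁻¹

With V_GS fixed, I_D ∝ (1 + λ V_DS) in saturation, so I_D2/I_D1 = (1 + λ V_DS2)/(1 + λ V_DS1).
4.26/3.54 = 1.203 = (1 + 5.27 λ)/(1 + 2.7 λ).
Solving: λ (I_D1 V_DS2 − I_D2 V_DS1) = I_D2 − I_D1, so λ = (4.26 − 3.54) / (3.54 × 5.27 − 4.26 × 2.7) = 0.72 / 7.15 = 0.101 V⁻¹.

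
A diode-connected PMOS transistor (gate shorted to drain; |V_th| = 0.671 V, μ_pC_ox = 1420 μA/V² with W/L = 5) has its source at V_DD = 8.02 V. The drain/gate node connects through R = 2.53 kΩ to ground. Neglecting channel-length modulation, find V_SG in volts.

With gate tied to drain, V_SG = V_SD ≥ V_SG − |V_th|, so the device is in saturation.
k_p = μ_pC_ox · (W/L) = 7.1 mA/V².
KCL at the drain: ½ k_p (V_SG − |V_th|)² = (V_DD − V_SG)/R.
Let x = V_SG − 0.671. Then 8.98 x² + x − 7.349 = 0, giving x = 0.851 V (positive root), so V_SG = 1.52 V.
I_D = (V_DD − V_SG)/R = (8.02 − 1.52) / 2.53 = 2.57 mA.

V_SG = 1.52 V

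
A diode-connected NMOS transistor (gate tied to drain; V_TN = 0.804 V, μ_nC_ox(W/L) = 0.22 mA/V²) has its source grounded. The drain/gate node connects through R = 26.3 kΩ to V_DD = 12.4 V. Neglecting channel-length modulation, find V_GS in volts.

V_GS = 2.64 V

With gate tied to drain, V_GS = V_DS ≥ V_GS − V_TN, so the device is in saturation.
KCL at the drain: ½ k_n (V_GS − V_TN)² = (V_DD − V_GS)/R.
Let x = V_GS − 0.804. Then 2.89 x² + x − 11.6 = 0, giving x = 1.84 V (positive root), so V_GS = 2.64 V.
I_D = (V_DD − V_GS)/R = (12.4 − 2.64) / 26.3 = 0.371 mA.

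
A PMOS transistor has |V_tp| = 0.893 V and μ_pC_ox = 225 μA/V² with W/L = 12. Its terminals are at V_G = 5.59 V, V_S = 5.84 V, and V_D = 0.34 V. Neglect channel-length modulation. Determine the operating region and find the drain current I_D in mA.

V_SG = V_S − V_G = 5.84 − 5.59 = 0.25 V; V_SD = V_S − V_D = 5.84 − 0.34 = 5.5 V.
V_SG = 0.25 V < |V_tp| = 0.893 V, so the transistor is in cutoff.

Cutoff; I_D = 0 mA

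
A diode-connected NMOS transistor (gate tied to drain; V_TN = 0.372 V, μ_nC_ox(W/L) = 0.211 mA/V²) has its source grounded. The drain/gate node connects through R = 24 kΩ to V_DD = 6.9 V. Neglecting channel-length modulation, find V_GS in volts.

V_GS = 1.79 V

With gate tied to drain, V_GS = V_DS ≥ V_GS − V_TN, so the device is in saturation.
KCL at the drain: ½ k_n (V_GS − V_TN)² = (V_DD − V_GS)/R.
Let x = V_GS − 0.372. Then 2.53 x² + x − 6.528 = 0, giving x = 1.42 V (positive root), so V_GS = 1.79 V.
I_D = (V_DD − V_GS)/R = (6.9 − 1.79) / 24 = 0.213 mA.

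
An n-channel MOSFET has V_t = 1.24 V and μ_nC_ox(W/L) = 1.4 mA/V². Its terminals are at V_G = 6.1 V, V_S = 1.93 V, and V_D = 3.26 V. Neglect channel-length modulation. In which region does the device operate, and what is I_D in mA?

V_GS = V_G − V_S = 6.1 − 1.93 = 4.17 V; V_DS = V_D − V_S = 3.26 − 1.93 = 1.33 V.
V_ov = V_GS − V_t = 4.17 − 1.24 = 2.93 V.
Since V_DS = 1.33 V < V_ov = 2.93 V, the device is in the triode region.
I_D = k_n [V_ov · V_DS − ½ V_DS²] = 1.4 × [2.93 × 1.33 − 0.5 × 1.33²] = 4.22 mA.

Triode; I_D = 4.22 mA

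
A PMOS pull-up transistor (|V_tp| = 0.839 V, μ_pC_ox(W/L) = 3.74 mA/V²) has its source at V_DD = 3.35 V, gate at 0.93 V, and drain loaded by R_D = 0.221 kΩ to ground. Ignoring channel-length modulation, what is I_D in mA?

V_SG = V_DD − V_G = 3.35 − 0.93 = 2.42 V, so V_ov = 2.42 − 0.839 = 1.58 V.
Assume saturation: I_D = ½ k_p V_ov² = 0.5 × 3.74 × 1.58² = 4.67 mA, giving V_SD = V_DD − I_D R_D = 3.35 − 4.67 × 0.221 = 2.32 V.
V_SD = 2.32 V ≥ V_ov = 1.58 V, confirming saturation.

I_D = 4.67 mA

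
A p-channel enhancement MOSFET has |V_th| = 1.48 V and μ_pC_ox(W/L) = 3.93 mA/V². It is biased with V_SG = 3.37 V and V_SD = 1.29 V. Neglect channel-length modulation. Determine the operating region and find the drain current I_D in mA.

V_ov = V_SG − |V_th| = 3.37 − 1.48 = 1.89 V.
Since V_SD = 1.29 V < V_ov = 1.89 V, the device is in the triode region.
I_D = k_p [V_ov · V_SD − ½ V_SD²] = 3.93 × [1.89 × 1.29 − 0.5 × 1.29²] = 6.31 mA.

Triode; I_D = 6.31 mA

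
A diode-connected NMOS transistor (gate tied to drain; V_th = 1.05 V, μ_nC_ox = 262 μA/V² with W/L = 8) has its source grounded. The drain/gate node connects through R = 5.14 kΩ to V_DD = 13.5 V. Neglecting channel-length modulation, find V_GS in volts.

With gate tied to drain, V_GS = V_DS ≥ V_GS − V_th, so the device is in saturation.
k_n = μ_nC_ox · (W/L) = 2.096 mA/V².
KCL at the drain: ½ k_n (V_GS − V_th)² = (V_DD − V_GS)/R.
Let x = V_GS − 1.05. Then 5.39 x² + x − 12.45 = 0, giving x = 1.43 V (positive root), so V_GS = 2.48 V.
I_D = (V_DD − V_GS)/R = (13.5 − 2.48) / 5.14 = 2.14 mA.

V_GS = 2.48 V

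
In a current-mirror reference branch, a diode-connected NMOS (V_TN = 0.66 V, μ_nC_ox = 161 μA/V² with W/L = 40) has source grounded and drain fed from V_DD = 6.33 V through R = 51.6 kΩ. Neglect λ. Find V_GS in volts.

With gate tied to drain, V_GS = V_DS ≥ V_GS − V_TN, so the device is in saturation.
k_n = μ_nC_ox · (W/L) = 6.44 mA/V².
KCL at the drain: ½ k_n (V_GS − V_TN)² = (V_DD − V_GS)/R.
Let x = V_GS − 0.66. Then 166 x² + x − 5.67 = 0, giving x = 0.182 V (positive root), so V_GS = 0.842 V.
I_D = (V_DD − V_GS)/R = (6.33 − 0.842) / 51.6 = 0.106 mA.

V_GS = 0.842 V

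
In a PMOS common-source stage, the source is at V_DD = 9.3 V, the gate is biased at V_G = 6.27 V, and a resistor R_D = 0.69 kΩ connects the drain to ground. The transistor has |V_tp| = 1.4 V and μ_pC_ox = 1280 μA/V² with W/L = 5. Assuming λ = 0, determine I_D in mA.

I_D = 8.50 mA

V_SG = V_DD − V_G = 9.3 − 6.27 = 3.03 V, so V_ov = 3.03 − 1.4 = 1.63 V.
k_p = μ_pC_ox · (W/L) = 6.4 mA/V².
Assume saturation: I_D = ½ k_p V_ov² = 0.5 × 6.4 × 1.63² = 8.5 mA, giving V_SD = V_DD − I_D R_D = 9.3 − 8.5 × 0.69 = 3.43 V.
V_SD = 3.43 V ≥ V_ov = 1.63 V, confirming saturation.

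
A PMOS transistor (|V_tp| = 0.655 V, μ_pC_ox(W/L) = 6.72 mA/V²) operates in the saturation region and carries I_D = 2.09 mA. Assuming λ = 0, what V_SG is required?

In saturation I_D = ½ k_p (V_SG − |V_tp|)², so V_SG − |V_tp| = √(2 I_D / k_p) = √(2 × 2.09 / 6.72) = 0.789 V.
V_SG = 0.655 + 0.789 = 1.44 V.

V_SG = 1.44 V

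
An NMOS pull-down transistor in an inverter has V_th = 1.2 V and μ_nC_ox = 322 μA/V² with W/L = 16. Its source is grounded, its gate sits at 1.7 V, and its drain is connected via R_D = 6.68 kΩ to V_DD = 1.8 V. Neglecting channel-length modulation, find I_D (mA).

I_D = 0.253 mA

V_GS = V_G = 1.7 V, so V_ov = 1.7 − 1.2 = 0.5 V.
k_n = μ_nC_ox · (W/L) = 5.152 mA/V².
Assume saturation: I_D = ½ k_n V_ov² = 0.5 × 5.152 × 0.5² = 0.644 mA, giving V_DS = V_DD − I_D R_D = 1.8 − 0.644 × 6.68 = -2.5 V.
But -2.5 V < V_ov = 0.5 V, so the device is actually in triode.
In triode I_D = k_n[V_ov V_DS − ½ V_DS²] and I_D = (V_DD − V_DS)/R_D. Equating: 17.2 V_DS² − 18.21 V_DS + 1.8 = 0, giving V_DS = 0.11 V (the root below V_ov).
I_D = (1.8 − 0.11) / 6.68 = 0.253 mA.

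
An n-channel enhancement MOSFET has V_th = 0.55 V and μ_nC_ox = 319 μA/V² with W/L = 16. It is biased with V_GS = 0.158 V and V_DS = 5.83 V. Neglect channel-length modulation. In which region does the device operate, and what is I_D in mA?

V_GS = 0.158 V < V_th = 0.55 V, so the transistor is in cutoff.

Cutoff; I_D = 0 mA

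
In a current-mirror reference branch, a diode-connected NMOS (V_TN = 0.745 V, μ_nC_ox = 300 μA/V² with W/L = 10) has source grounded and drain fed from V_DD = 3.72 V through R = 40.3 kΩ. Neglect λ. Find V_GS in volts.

V_GS = 0.959 V

With gate tied to drain, V_GS = V_DS ≥ V_GS − V_TN, so the device is in saturation.
k_n = μ_nC_ox · (W/L) = 3 mA/V².
KCL at the drain: ½ k_n (V_GS − V_TN)² = (V_DD − V_GS)/R.
Let x = V_GS − 0.745. Then 60.4 x² + x − 2.975 = 0, giving x = 0.214 V (positive root), so V_GS = 0.959 V.
I_D = (V_DD − V_GS)/R = (3.72 − 0.959) / 40.3 = 0.0685 mA.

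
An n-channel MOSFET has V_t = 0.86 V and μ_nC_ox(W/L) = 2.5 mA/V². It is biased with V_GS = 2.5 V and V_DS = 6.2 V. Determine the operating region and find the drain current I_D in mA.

Saturation; I_D = 3.36 mA

V_ov = V_GS − V_t = 2.5 − 0.86 = 1.64 V.
Since V_DS = 6.2 V ≥ V_ov = 1.64 V, the device is in saturation.
I_D = ½ k_n V_ov² = 0.5 × 2.5 × 1.64² = 3.36 mA.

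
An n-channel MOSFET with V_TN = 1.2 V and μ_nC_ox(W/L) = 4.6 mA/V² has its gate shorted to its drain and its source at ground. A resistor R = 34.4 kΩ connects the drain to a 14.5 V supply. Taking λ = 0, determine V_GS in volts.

With gate tied to drain, V_GS = V_DS ≥ V_GS − V_TN, so the device is in saturation.
KCL at the drain: ½ k_n (V_GS − V_TN)² = (V_DD − V_GS)/R.
Let x = V_GS − 1.2. Then 79.1 x² + x − 13.3 = 0, giving x = 0.404 V (positive root), so V_GS = 1.6 V.
I_D = (V_DD − V_GS)/R = (14.5 − 1.6) / 34.4 = 0.375 mA.

V_GS = 1.60 V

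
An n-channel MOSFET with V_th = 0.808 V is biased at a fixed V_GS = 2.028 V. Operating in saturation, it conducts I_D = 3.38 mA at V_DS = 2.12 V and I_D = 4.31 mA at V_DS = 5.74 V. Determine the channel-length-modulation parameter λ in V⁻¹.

λ = 0.0906 V⁻¹

With V_GS fixed, I_D ∝ (1 + λ V_DS) in saturation, so I_D2/I_D1 = (1 + λ V_DS2)/(1 + λ V_DS1).
4.31/3.38 = 1.275 = (1 + 5.74 λ)/(1 + 2.12 λ).
Solving: λ (I_D1 V_DS2 − I_D2 V_DS1) = I_D2 − I_D1, so λ = (4.31 − 3.38) / (3.38 × 5.74 − 4.31 × 2.12) = 0.93 / 10.3 = 0.0906 V⁻¹.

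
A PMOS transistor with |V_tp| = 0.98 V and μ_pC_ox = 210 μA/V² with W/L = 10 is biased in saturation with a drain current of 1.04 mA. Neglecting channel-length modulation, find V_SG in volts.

k_p = μ_pC_ox · (W/L) = 2.1 mA/V².
In saturation I_D = ½ k_p (V_SG − |V_tp|)², so V_SG − |V_tp| = √(2 I_D / k_p) = √(2 × 1.04 / 2.1) = 0.995 V.
V_SG = 0.98 + 0.995 = 1.98 V.

V_SG = 1.98 V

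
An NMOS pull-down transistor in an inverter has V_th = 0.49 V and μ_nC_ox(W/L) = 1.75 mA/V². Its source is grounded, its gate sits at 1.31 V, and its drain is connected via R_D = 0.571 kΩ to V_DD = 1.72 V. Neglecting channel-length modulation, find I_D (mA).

V_GS = V_G = 1.31 V, so V_ov = 1.31 − 0.49 = 0.82 V.
Assume saturation: I_D = ½ k_n V_ov² = 0.5 × 1.75 × 0.82² = 0.588 mA, giving V_DS = V_DD − I_D R_D = 1.72 − 0.588 × 0.571 = 1.38 V.
V_DS = 1.38 V ≥ V_ov = 0.82 V, confirming saturation.

I_D = 0.588 mA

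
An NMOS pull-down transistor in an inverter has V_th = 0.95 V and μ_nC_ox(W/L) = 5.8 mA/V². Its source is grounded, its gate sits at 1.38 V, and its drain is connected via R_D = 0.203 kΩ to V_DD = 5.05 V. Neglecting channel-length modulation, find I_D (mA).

I_D = 0.536 mA

V_GS = V_G = 1.38 V, so V_ov = 1.38 − 0.95 = 0.43 V.
Assume saturation: I_D = ½ k_n V_ov² = 0.5 × 5.8 × 0.43² = 0.536 mA, giving V_DS = V_DD − I_D R_D = 5.05 − 0.536 × 0.203 = 4.94 V.
V_DS = 4.94 V ≥ V_ov = 0.43 V, confirming saturation.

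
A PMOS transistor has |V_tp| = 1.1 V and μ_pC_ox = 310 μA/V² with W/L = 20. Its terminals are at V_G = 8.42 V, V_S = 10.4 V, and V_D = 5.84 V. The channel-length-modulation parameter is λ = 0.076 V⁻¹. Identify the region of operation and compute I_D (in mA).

Saturation; I_D = 3.23 mA

V_SG = V_S − V_G = 10.4 − 8.42 = 1.98 V; V_SD = V_S − V_D = 10.4 − 5.84 = 4.56 V.
k_p = μ_pC_ox · (W/L) = 6.2 mA/V².
V_ov = V_SG − |V_tp| = 1.98 − 1.1 = 0.88 V.
Since V_SD = 4.56 V ≥ V_ov = 0.88 V, the device is in saturation.
I_D = ½ k_p V_ov² (1 + λ V_SD) = 0.5 × 6.2 × 0.88² × (1 + 0.076 × 4.56) = 3.23 mA.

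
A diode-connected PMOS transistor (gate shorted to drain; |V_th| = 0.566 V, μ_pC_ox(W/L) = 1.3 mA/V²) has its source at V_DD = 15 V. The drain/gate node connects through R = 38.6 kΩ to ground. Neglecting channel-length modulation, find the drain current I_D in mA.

With gate tied to drain, V_SG = V_SD ≥ V_SG − |V_th|, so the device is in saturation.
KCL at the drain: ½ k_p (V_SG − |V_th|)² = (V_DD − V_SG)/R.
Let x = V_SG − 0.566. Then 25.1 x² + x − 14.43 = 0, giving x = 0.739 V (positive root), so V_SG = 1.3 V.
I_D = (V_DD − V_SG)/R = (15 − 1.3) / 38.6 = 0.355 mA.

I_D = 0.355 mA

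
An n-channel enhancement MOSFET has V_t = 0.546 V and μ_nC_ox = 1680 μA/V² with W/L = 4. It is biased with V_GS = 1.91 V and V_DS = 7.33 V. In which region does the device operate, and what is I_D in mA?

k_n = μ_nC_ox · (W/L) = 6.72 mA/V².
V_ov = V_GS − V_t = 1.91 − 0.546 = 1.36 V.
Since V_DS = 7.33 V ≥ V_ov = 1.36 V, the device is in saturation.
I_D = ½ k_n V_ov² = 0.5 × 6.72 × 1.36² = 6.25 mA.

Saturation; I_D = 6.25 mA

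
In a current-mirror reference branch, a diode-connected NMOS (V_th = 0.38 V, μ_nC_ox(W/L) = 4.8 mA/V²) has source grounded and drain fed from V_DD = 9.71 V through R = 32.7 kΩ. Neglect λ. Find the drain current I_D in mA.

I_D = 0.275 mA

With gate tied to drain, V_GS = V_DS ≥ V_GS − V_th, so the device is in saturation.
KCL at the drain: ½ k_n (V_GS − V_th)² = (V_DD − V_GS)/R.
Let x = V_GS − 0.38. Then 78.5 x² + x − 9.33 = 0, giving x = 0.338 V (positive root), so V_GS = 0.718 V.
I_D = (V_DD − V_GS)/R = (9.71 − 0.718) / 32.7 = 0.275 mA.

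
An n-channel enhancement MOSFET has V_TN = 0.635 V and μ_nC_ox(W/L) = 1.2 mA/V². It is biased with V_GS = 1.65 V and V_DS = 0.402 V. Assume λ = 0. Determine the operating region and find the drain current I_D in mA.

Triode; I_D = 0.393 mA

V_ov = V_GS − V_TN = 1.65 − 0.635 = 1.01 V.
Since V_DS = 0.402 V < V_ov = 1.01 V, the device is in the triode region.
I_D = k_n [V_ov · V_DS − ½ V_DS²] = 1.2 × [1.01 × 0.402 − 0.5 × 0.402²] = 0.393 mA.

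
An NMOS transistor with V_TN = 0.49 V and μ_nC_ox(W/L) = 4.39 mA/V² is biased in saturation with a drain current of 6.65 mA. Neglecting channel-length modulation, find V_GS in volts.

V_GS = 2.23 V

In saturation I_D = ½ k_n (V_GS − V_TN)², so V_GS − V_TN = √(2 I_D / k_n) = √(2 × 6.65 / 4.39) = 1.74 V.
V_GS = 0.49 + 1.74 = 2.23 V.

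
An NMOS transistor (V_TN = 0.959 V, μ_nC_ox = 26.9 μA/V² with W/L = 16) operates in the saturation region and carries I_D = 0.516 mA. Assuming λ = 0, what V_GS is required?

k_n = μ_nC_ox · (W/L) = 0.4304 mA/V².
In saturation I_D = ½ k_n (V_GS − V_TN)², so V_GS − V_TN = √(2 I_D / k_n) = √(2 × 0.516 / 0.4304) = 1.55 V.
V_GS = 0.959 + 1.55 = 2.51 V.

V_GS = 2.51 V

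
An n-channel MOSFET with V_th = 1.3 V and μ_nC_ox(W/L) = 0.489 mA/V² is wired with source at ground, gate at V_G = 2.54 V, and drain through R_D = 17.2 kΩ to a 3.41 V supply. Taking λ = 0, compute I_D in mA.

V_GS = V_G = 2.54 V, so V_ov = 2.54 − 1.3 = 1.24 V.
Assume saturation: I_D = ½ k_n V_ov² = 0.5 × 0.489 × 1.24² = 0.376 mA, giving V_DS = V_DD − I_D R_D = 3.41 − 0.376 × 17.2 = -3.06 V.
But -3.06 V < V_ov = 1.24 V, so the device is actually in triode.
In triode I_D = k_n[V_ov V_DS − ½ V_DS²] and I_D = (V_DD − V_DS)/R_D. Equating: 4.21 V_DS² − 11.43 V_DS + 3.41 = 0, giving V_DS = 0.341 V (the root below V_ov).
I_D = (3.41 − 0.341) / 17.2 = 0.178 mA.

I_D = 0.178 mA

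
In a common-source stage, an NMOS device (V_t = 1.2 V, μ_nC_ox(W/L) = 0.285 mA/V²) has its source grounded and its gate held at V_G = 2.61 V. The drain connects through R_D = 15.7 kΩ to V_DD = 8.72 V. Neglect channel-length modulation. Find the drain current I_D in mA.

I_D = 0.283 mA

V_GS = V_G = 2.61 V, so V_ov = 2.61 − 1.2 = 1.41 V.
Assume saturation: I_D = ½ k_n V_ov² = 0.5 × 0.285 × 1.41² = 0.283 mA, giving V_DS = V_DD − I_D R_D = 8.72 − 0.283 × 15.7 = 4.27 V.
V_DS = 4.27 V ≥ V_ov = 1.41 V, confirming saturation.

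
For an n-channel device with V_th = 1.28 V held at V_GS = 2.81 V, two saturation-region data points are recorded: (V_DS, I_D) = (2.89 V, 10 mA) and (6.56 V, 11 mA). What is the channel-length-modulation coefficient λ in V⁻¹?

λ = 0.0296 V⁻¹

With V_GS fixed, I_D ∝ (1 + λ V_DS) in saturation, so I_D2/I_D1 = (1 + λ V_DS2)/(1 + λ V_DS1).
11/10 = 1.1 = (1 + 6.56 λ)/(1 + 2.89 λ).
Solving: λ (I_D1 V_DS2 − I_D2 V_DS1) = I_D2 − I_D1, so λ = (11 − 10) / (10 × 6.56 − 11 × 2.89) = 1 / 33.8 = 0.0296 V⁻¹.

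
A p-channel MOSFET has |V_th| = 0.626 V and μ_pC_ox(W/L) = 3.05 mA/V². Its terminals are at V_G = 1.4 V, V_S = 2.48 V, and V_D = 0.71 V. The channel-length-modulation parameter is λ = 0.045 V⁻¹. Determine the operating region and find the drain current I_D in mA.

Saturation; I_D = 0.339 mA

V_SG = V_S − V_G = 2.48 − 1.4 = 1.08 V; V_SD = V_S − V_D = 2.48 − 0.71 = 1.77 V.
V_ov = V_SG − |V_th| = 1.08 − 0.626 = 0.454 V.
Since V_SD = 1.77 V ≥ V_ov = 0.454 V, the device is in saturation.
I_D = ½ k_p V_ov² (1 + λ V_SD) = 0.5 × 3.05 × 0.454² × (1 + 0.045 × 1.77) = 0.339 mA.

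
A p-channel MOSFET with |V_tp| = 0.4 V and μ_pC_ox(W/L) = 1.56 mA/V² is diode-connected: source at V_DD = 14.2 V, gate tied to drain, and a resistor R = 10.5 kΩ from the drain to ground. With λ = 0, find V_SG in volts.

V_SG = 1.64 V

With gate tied to drain, V_SG = V_SD ≥ V_SG − |V_tp|, so the device is in saturation.
KCL at the drain: ½ k_p (V_SG − |V_tp|)² = (V_DD − V_SG)/R.
Let x = V_SG − 0.4. Then 8.19 x² + x − 13.8 = 0, giving x = 1.24 V (positive root), so V_SG = 1.64 V.
I_D = (V_DD − V_SG)/R = (14.2 − 1.64) / 10.5 = 1.2 mA.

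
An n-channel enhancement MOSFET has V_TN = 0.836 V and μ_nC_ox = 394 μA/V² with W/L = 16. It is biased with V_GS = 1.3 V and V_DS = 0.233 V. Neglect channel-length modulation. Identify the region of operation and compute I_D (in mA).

Triode; I_D = 0.510 mA

k_n = μ_nC_ox · (W/L) = 6.304 mA/V².
V_ov = V_GS − V_TN = 1.3 − 0.836 = 0.464 V.
Since V_DS = 0.233 V < V_ov = 0.464 V, the device is in the triode region.
I_D = k_n [V_ov · V_DS − ½ V_DS²] = 6.304 × [0.464 × 0.233 − 0.5 × 0.233²] = 0.51 mA.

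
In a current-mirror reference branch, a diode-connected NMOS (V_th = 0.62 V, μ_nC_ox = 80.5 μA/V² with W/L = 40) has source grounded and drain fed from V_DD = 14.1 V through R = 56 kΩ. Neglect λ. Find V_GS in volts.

With gate tied to drain, V_GS = V_DS ≥ V_GS − V_th, so the device is in saturation.
k_n = μ_nC_ox · (W/L) = 3.22 mA/V².
KCL at the drain: ½ k_n (V_GS − V_th)² = (V_DD − V_GS)/R.
Let x = V_GS − 0.62. Then 90.2 x² + x − 13.48 = 0, giving x = 0.381 V (positive root), so V_GS = 1 V.
I_D = (V_DD − V_GS)/R = (14.1 − 1) / 56 = 0.234 mA.

V_GS = 1.00 V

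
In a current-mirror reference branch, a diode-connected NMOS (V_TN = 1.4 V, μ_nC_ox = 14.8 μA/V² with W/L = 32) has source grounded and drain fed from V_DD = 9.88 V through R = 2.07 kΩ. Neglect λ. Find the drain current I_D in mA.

With gate tied to drain, V_GS = V_DS ≥ V_GS − V_TN, so the device is in saturation.
k_n = μ_nC_ox · (W/L) = 0.4736 mA/V².
KCL at the drain: ½ k_n (V_GS − V_TN)² = (V_DD − V_GS)/R.
Let x = V_GS − 1.4. Then 0.49 x² + x − 8.48 = 0, giving x = 3.26 V (positive root), so V_GS = 4.66 V.
I_D = (V_DD − V_GS)/R = (9.88 − 4.66) / 2.07 = 2.52 mA.

I_D = 2.52 mA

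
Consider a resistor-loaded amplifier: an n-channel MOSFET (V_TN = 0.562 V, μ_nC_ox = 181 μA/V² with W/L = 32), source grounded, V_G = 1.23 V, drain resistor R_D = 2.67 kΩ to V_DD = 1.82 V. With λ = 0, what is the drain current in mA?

I_D = 0.613 mA

V_GS = V_G = 1.23 V, so V_ov = 1.23 − 0.562 = 0.668 V.
k_n = μ_nC_ox · (W/L) = 5.792 mA/V².
Assume saturation: I_D = ½ k_n V_ov² = 0.5 × 5.792 × 0.668² = 1.29 mA, giving V_DS = V_DD − I_D R_D = 1.82 − 1.29 × 2.67 = -1.63 V.
But -1.63 V < V_ov = 0.668 V, so the device is actually in triode.
In triode I_D = k_n[V_ov V_DS − ½ V_DS²] and I_D = (V_DD − V_DS)/R_D. Equating: 7.73 V_DS² − 11.33 V_DS + 1.82 = 0, giving V_DS = 0.184 V (the root below V_ov).
I_D = (1.82 − 0.184) / 2.67 = 0.613 mA.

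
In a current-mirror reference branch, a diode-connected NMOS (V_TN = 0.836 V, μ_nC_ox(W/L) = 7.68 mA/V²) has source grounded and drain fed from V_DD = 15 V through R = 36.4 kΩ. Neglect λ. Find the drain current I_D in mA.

With gate tied to drain, V_GS = V_DS ≥ V_GS − V_TN, so the device is in saturation.
KCL at the drain: ½ k_n (V_GS − V_TN)² = (V_DD − V_GS)/R.
Let x = V_GS − 0.836. Then 140 x² + x − 14.16 = 0, giving x = 0.315 V (positive root), so V_GS = 1.15 V.
I_D = (V_DD − V_GS)/R = (15 − 1.15) / 36.4 = 0.38 mA.

I_D = 0.380 mA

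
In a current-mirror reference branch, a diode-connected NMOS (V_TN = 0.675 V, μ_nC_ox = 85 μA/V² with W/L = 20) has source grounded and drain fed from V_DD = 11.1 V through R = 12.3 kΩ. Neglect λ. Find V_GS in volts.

With gate tied to drain, V_GS = V_DS ≥ V_GS − V_TN, so the device is in saturation.
k_n = μ_nC_ox · (W/L) = 1.7 mA/V².
KCL at the drain: ½ k_n (V_GS − V_TN)² = (V_DD − V_GS)/R.
Let x = V_GS − 0.675. Then 10.5 x² + x − 10.42 = 0, giving x = 0.952 V (positive root), so V_GS = 1.63 V.
I_D = (V_DD − V_GS)/R = (11.1 − 1.63) / 12.3 = 0.77 mA.

V_GS = 1.63 V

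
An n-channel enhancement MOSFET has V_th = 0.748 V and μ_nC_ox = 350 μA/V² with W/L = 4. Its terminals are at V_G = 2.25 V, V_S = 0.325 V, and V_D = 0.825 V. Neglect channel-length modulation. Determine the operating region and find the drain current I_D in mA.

Triode; I_D = 0.649 mA

V_GS = V_G − V_S = 2.25 − 0.325 = 1.93 V; V_DS = V_D − V_S = 0.825 − 0.325 = 0.5 V.
k_n = μ_nC_ox · (W/L) = 1.4 mA/V².
V_ov = V_GS − V_th = 1.93 − 0.748 = 1.18 V.
Since V_DS = 0.5 V < V_ov = 1.18 V, the device is in the triode region.
I_D = k_n [V_ov · V_DS − ½ V_DS²] = 1.4 × [1.18 × 0.5 − 0.5 × 0.5²] = 0.649 mA.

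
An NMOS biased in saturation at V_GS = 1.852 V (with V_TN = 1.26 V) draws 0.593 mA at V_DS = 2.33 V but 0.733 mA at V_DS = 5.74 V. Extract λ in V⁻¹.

λ = 0.0826 V⁻¹

With V_GS fixed, I_D ∝ (1 + λ V_DS) in saturation, so I_D2/I_D1 = (1 + λ V_DS2)/(1 + λ V_DS1).
0.733/0.593 = 1.236 = (1 + 5.74 λ)/(1 + 2.33 λ).
Solving: λ (I_D1 V_DS2 − I_D2 V_DS1) = I_D2 − I_D1, so λ = (0.733 − 0.593) / (0.593 × 5.74 − 0.733 × 2.33) = 0.14 / 1.7 = 0.0826 V⁻¹.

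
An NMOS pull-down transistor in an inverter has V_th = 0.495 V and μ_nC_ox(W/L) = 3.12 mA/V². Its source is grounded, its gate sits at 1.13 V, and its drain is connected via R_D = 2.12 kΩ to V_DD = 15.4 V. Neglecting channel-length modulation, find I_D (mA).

V_GS = V_G = 1.13 V, so V_ov = 1.13 − 0.495 = 0.635 V.
Assume saturation: I_D = ½ k_n V_ov² = 0.5 × 3.12 × 0.635² = 0.629 mA, giving V_DS = V_DD − I_D R_D = 15.4 − 0.629 × 2.12 = 14.1 V.
V_DS = 14.1 V ≥ V_ov = 0.635 V, confirming saturation.

I_D = 0.629 mA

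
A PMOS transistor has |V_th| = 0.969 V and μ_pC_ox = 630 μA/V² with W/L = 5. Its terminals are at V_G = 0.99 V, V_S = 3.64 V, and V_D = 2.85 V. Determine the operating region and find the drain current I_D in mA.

Triode; I_D = 3.20 mA

V_SG = V_S − V_G = 3.64 − 0.99 = 2.65 V; V_SD = V_S − V_D = 3.64 − 2.85 = 0.79 V.
k_p = μ_pC_ox · (W/L) = 3.15 mA/V².
V_ov = V_SG − |V_th| = 2.65 − 0.969 = 1.68 V.
Since V_SD = 0.79 V < V_ov = 1.68 V, the device is in the triode region.
I_D = k_p [V_ov · V_SD − ½ V_SD²] = 3.15 × [1.68 × 0.79 − 0.5 × 0.79²] = 3.2 mA.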